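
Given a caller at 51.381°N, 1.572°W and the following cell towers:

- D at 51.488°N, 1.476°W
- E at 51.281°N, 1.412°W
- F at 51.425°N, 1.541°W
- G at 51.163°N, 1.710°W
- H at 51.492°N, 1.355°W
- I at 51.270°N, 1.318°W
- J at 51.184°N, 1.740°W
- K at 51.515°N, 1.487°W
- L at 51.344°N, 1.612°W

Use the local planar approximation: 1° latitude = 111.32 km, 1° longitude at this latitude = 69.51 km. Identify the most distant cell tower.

G

Distances from 51.381°N, 1.572°W:
D: 13.653 km
E: 15.736 km
F: 5.351 km
G: 26.095 km
H: 19.499 km
I: 21.550 km
J: 24.845 km
K: 16.044 km
L: 4.969 km
Maximum: G at 26.095 km.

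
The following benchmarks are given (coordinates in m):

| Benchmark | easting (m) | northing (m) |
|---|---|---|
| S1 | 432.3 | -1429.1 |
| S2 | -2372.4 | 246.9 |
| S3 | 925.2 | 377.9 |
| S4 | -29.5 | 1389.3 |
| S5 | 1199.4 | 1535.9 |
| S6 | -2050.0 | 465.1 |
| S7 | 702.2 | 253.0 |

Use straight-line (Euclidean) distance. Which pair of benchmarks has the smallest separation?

S3 and S7

Pairwise distances:
S1–S2: 3267.3 m
S1–S3: 1873.0 m
S1–S4: 2856.0 m
S1–S5: 3062.6 m
S1–S6: 3122.5 m
S1–S7: 1703.6 m
S2–S3: 3300.2 m
S2–S4: 2606.6 m
S2–S5: 3797.3 m
S2–S6: 389.3 m
S2–S7: 3074.6 m
S3–S4: 1390.8 m
S3–S5: 1190.0 m
S3–S6: 2976.5 m
S3–S7: 255.6 m
S4–S5: 1237.6 m
S4–S6: 2221.8 m
S4–S7: 1351.5 m
S5–S6: 3421.3 m
S5–S7: 1375.9 m
S6–S7: 2760.4 m
Closest pair: S3–S7 at 255.6 m.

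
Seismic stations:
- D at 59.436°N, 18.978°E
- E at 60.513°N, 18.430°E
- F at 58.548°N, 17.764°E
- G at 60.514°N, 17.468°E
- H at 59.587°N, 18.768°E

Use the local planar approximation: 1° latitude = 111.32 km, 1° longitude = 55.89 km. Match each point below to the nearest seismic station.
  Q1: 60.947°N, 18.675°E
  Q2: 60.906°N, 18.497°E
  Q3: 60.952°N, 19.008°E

Q1→E; Q2→E; Q3→E

Q1 at 60.947°N, 18.675°E:
  D: 169.055 km
  E: 50.216 km
  F: 271.867 km
  G: 82.910 km
  H: 151.484 km
  → nearest: E (50.216 km)
Q2 at 60.906°N, 18.497°E:
  D: 165.834 km
  E: 43.909 km
  F: 265.670 km
  G: 72.192 km
  H: 147.610 km
  → nearest: E (43.909 km)
Q3 at 60.952°N, 19.008°E:
  D: 168.769 km
  E: 58.582 km
  F: 276.498 km
  G: 98.922 km
  H: 152.543 km
  → nearest: E (58.582 km)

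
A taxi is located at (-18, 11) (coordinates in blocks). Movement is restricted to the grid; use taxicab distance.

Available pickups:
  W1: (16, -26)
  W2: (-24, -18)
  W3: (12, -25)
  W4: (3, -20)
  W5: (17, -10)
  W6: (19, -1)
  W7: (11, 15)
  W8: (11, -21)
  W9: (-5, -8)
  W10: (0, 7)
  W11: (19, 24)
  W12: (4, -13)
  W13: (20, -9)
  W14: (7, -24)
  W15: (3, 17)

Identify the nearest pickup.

Distances from (-18, 11):
W1: 71 blocks
W2: 35 blocks
W3: 66 blocks
W4: 52 blocks
W5: 56 blocks
W6: 49 blocks
W7: 33 blocks
W8: 61 blocks
W9: 32 blocks
W10: 22 blocks
W11: 50 blocks
W12: 46 blocks
W13: 58 blocks
W14: 60 blocks
W15: 27 blocks
Minimum: W10 at 22 blocks.

W10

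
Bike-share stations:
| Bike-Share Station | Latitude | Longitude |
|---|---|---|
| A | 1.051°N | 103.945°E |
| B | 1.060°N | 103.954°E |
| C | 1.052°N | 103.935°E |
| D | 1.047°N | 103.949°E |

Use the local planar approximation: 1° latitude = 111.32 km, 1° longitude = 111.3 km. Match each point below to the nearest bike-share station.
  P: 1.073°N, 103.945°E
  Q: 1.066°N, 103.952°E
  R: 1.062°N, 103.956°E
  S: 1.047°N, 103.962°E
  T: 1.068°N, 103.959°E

P→B; Q→B; R→B; S→D; T→B

P at 1.073°N, 103.945°E:
  A: 2.449040 km
  B: 1.760021 km
  C: 2.589151 km
  D: 2.928360 km
  → nearest: B (1.760021 km)
Q at 1.066°N, 103.952°E:
  A: 1.842615 km
  B: 0.704037 km
  C: 2.451306 km
  D: 2.141274 km
  → nearest: B (0.704037 km)
R at 1.062°N, 103.956°E:
  A: 1.731577 km
  B: 0.314832 km
  C: 2.588858 km
  D: 1.842615 km
  → nearest: B (0.314832 km)
S at 1.047°N, 103.962°E:
  A: 1.943789 km
  B: 1.699142 km
  C: 3.056212 km
  D: 1.446900 km
  → nearest: D (1.446900 km)
T at 1.068°N, 103.959°E:
  A: 2.451391 km
  B: 1.050138 km
  C: 3.210560 km
  D: 2.589151 km
  → nearest: B (1.050138 km)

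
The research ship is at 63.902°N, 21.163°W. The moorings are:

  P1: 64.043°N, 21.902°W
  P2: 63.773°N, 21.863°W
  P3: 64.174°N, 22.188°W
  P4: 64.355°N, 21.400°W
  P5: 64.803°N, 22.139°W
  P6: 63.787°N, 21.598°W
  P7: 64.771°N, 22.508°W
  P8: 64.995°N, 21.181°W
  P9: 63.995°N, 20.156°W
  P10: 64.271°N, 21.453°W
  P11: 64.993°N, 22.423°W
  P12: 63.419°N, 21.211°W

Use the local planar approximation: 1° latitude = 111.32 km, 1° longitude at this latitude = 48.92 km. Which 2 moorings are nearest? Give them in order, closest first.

P6, P2

Distances from 63.902°N, 21.163°W:
P1: 39.412 km
P2: 37.133 km
P3: 58.576 km
P4: 51.744 km
P5: 111.084 km
P6: 24.834 km
P7: 116.993 km
P8: 121.676 km
P9: 50.339 km
P10: 43.458 km
P11: 136.197 km
P12: 53.819 km
Sorted: P6 (24.834 km) < P2 (37.133 km) < P1 (39.412 km) < P10 (43.458 km) < …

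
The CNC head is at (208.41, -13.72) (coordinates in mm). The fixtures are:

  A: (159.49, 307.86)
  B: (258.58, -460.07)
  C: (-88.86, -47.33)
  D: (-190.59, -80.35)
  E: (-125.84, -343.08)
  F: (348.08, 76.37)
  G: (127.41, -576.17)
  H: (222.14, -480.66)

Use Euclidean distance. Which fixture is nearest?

F

Distances from (208.41, -13.72):
A: 325.28 mm
B: 449.16 mm
C: 299.16 mm
D: 404.53 mm
E: 469.26 mm
F: 166.20 mm
G: 568.25 mm
H: 467.14 mm
Minimum: F at 166.20 mm.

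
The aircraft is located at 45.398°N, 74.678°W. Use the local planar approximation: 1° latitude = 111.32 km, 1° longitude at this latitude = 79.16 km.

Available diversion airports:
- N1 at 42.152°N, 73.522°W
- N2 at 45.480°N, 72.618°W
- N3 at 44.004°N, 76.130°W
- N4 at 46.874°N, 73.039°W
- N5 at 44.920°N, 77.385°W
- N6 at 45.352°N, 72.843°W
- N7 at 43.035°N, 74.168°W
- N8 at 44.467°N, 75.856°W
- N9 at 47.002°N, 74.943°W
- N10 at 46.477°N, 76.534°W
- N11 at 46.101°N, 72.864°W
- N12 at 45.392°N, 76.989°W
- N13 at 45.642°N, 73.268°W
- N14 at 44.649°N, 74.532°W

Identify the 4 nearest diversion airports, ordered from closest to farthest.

Distances from 45.398°N, 74.678°W:
N1: 372.752 km
N2: 163.325 km
N3: 193.112 km
N4: 209.357 km
N5: 220.794 km
N6: 145.349 km
N7: 266.129 km
N8: 139.415 km
N9: 179.785 km
N10: 189.771 km
N11: 163.537 km
N12: 182.940 km
N13: 114.873 km
N14: 84.176 km
Sorted: N14 (84.176 km) < N13 (114.873 km) < N8 (139.415 km) < N6 (145.349 km) < N2 (163.325 km) < N11 (163.537 km) < …

N14, N13, N8, N6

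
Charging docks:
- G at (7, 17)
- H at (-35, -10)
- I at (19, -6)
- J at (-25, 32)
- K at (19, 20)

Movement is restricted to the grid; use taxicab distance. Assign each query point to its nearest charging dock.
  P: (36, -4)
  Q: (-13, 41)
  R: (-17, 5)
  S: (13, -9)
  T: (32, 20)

P→I; Q→J; R→H; S→I; T→K

P at (36, -4):
  G: 50
  H: 77
  I: 19
  J: 97
  K: 41
  → nearest: I (19)
Q at (-13, 41):
  G: 44
  H: 73
  I: 79
  J: 21
  K: 53
  → nearest: J (21)
R at (-17, 5):
  G: 36
  H: 33
  I: 47
  J: 35
  K: 51
  → nearest: H (33)
S at (13, -9):
  G: 32
  H: 49
  I: 9
  J: 79
  K: 35
  → nearest: I (9)
T at (32, 20):
  G: 28
  H: 97
  I: 39
  J: 69
  K: 13
  → nearest: K (13)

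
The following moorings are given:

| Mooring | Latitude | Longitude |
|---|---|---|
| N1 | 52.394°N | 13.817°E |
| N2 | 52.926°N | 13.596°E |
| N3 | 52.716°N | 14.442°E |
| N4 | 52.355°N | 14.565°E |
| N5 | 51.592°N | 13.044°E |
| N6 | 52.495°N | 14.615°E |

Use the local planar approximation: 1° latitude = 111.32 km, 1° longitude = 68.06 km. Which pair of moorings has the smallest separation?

N4 and N6

Pairwise distances:
N1–N2: 61.102 km
N1–N3: 55.626 km
N1–N4: 51.094 km
N1–N5: 103.627 km
N1–N6: 55.463 km
N2–N3: 62.143 km
N2–N4: 91.596 km
N2–N5: 153.179 km
N2–N6: 84.332 km
N3–N4: 41.049 km
N3–N5: 157.191 km
N3–N6: 27.274 km
N4–N5: 133.905 km
N4–N6: 15.952 km
N5–N6: 146.755 km
Closest pair: N4–N6 at 15.952 km.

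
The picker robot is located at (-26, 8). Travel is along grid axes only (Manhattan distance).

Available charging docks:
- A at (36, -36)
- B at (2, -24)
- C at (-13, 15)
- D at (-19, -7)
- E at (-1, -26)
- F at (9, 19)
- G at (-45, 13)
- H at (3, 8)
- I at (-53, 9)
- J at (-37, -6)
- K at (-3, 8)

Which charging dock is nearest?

Distances from (-26, 8):
A: 106
B: 60
C: 20
D: 22
E: 59
F: 46
G: 24
H: 29
I: 28
J: 25
K: 23
Minimum: C at 20.

C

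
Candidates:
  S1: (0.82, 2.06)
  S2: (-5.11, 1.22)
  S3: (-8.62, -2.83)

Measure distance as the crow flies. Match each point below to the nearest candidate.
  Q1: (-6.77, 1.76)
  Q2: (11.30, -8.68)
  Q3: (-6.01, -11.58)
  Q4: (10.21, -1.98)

Q1 at (-6.77, 1.76):
  S1: 7.60
  S2: 1.75
  S3: 4.95
  → nearest: S2 (1.75)
Q2 at (11.30, -8.68):
  S1: 15.01
  S2: 19.17
  S3: 20.76
  → nearest: S1 (15.01)
Q3 at (-6.01, -11.58):
  S1: 15.25
  S2: 12.83
  S3: 9.13
  → nearest: S3 (9.13)
Q4 at (10.21, -1.98):
  S1: 10.22
  S2: 15.65
  S3: 18.85
  → nearest: S1 (10.22)

Q1→S2; Q2→S1; Q3→S3; Q4→S1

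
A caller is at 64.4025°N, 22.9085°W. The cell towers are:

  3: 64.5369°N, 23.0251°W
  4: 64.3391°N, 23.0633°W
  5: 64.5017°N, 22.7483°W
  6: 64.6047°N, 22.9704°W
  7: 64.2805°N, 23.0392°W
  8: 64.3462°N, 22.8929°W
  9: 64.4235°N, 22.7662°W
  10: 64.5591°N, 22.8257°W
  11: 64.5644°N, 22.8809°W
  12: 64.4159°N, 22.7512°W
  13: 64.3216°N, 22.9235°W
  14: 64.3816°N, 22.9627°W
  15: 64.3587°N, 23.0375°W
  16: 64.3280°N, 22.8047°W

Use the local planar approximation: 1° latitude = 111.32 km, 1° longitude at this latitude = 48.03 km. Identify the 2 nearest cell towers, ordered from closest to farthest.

14, 8

Distances from 64.4025°N, 22.9085°W:
3: √((0.1344·111.32)² + (-0.1166·48.03)²) = √(223.843729 + 31.363338) = 15.9752 km
4: √((-0.0634·111.32)² + (-0.1548·48.03)²) = √(49.810960 + 55.279879) = 10.2514 km
5: √((0.0992·111.32)² + (0.1602·48.03)²) = √(121.946612 + 59.203884) = 13.4592 km
6: √((0.2022·111.32)² + (-0.0619·48.03)²) = √(506.650759 + 8.839068) = 22.7044 km
7: √((-0.1220·111.32)² + (-0.1307·48.03)²) = √(184.444647 + 39.407270) = 14.9617 km
8: √((-0.0563·111.32)² + (0.0156·48.03)²) = √(39.279250 + 0.561403) = 6.3119 km
9: √((0.0210·111.32)² + (0.1423·48.03)²) = √(5.464935 + 46.712700) = 7.2234 km
10: √((0.1566·111.32)² + (0.0828·48.03)²) = √(303.899448 + 15.815606) = 17.8806 km
11: √((0.1619·111.32)² + (0.0276·48.03)²) = √(324.818004 + 1.757290) = 18.0714 km
12: √((0.0134·111.32)² + (0.1573·48.03)²) = √(2.225133 + 57.079823) = 7.7010 km
13: √((-0.0809·111.32)² + (-0.0150·48.03)²) = √(81.104218 + 0.519048) = 9.0346 km
14: √((-0.0209·111.32)² + (-0.0542·48.03)²) = √(5.413012 + 6.776786) = 3.4914 km
15: √((-0.0438·111.32)² + (-0.1290·48.03)²) = √(23.773582 + 38.388805) = 7.8843 km
16: √((-0.0745·111.32)² + (0.1038·48.03)²) = √(68.779488 + 24.855350) = 9.6765 km
Sorted: 14 (3.4914 km) < 8 (6.3119 km) < 9 (7.2234 km) < 12 (7.7010 km) < …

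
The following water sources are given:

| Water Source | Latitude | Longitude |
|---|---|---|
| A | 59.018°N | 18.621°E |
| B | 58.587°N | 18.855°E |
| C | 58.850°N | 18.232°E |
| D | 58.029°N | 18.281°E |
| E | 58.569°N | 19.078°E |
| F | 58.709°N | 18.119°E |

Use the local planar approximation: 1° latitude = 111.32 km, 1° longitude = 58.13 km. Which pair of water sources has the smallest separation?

Pairwise distances:
B–E: 13.117 km
C–F: 17.015 km
A–C: 29.344 km
B–F: 44.888 km
A–F: 45.108 km
B–C: 46.569 km
A–B: 49.870 km
A–E: 56.604 km
E–F: 57.884 km
C–E: 58.284 km
B–D: 70.511 km
D–E: 75.895 km
D–F: 76.281 km
C–D: 91.438 km
A–D: 111.855 km
Closest pair: B–E at 13.117 km.

B and E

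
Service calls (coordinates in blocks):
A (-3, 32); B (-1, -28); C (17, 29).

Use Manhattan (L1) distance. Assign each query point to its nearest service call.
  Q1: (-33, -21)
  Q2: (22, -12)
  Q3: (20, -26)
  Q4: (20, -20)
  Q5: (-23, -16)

Q1 at (-33, -21):
  A: |30| + |53| = 30 + 53 = 83 blocks
  B: |32| + |-7| = 32 + 7 = 39 blocks
  C: |50| + |50| = 50 + 50 = 100 blocks
  → nearest: B (39 blocks)
Q2 at (22, -12):
  A: |-25| + |44| = 25 + 44 = 69 blocks
  B: |-23| + |-16| = 23 + 16 = 39 blocks
  C: |-5| + |41| = 5 + 41 = 46 blocks
  → nearest: B (39 blocks)
Q3 at (20, -26):
  A: |-23| + |58| = 23 + 58 = 81 blocks
  B: |-21| + |-2| = 21 + 2 = 23 blocks
  C: |-3| + |55| = 3 + 55 = 58 blocks
  → nearest: B (23 blocks)
Q4 at (20, -20):
  A: |-23| + |52| = 23 + 52 = 75 blocks
  B: |-21| + |-8| = 21 + 8 = 29 blocks
  C: |-3| + |49| = 3 + 49 = 52 blocks
  → nearest: B (29 blocks)
Q5 at (-23, -16):
  A: |20| + |48| = 20 + 48 = 68 blocks
  B: |22| + |-12| = 22 + 12 = 34 blocks
  C: |40| + |45| = 40 + 45 = 85 blocks
  → nearest: B (34 blocks)

Q1→B; Q2→B; Q3→B; Q4→B; Q5→B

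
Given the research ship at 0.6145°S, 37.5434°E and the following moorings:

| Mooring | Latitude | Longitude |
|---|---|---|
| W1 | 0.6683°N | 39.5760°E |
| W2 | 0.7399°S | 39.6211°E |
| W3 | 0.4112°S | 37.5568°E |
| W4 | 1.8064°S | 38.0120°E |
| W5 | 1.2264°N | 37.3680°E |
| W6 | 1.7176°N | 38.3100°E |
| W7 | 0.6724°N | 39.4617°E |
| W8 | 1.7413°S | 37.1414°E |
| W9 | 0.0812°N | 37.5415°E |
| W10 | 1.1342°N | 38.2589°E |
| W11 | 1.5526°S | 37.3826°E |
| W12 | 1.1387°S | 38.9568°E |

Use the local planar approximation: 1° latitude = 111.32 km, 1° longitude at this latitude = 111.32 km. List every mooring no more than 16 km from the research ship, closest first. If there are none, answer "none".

none

Distances from 0.6145°S, 37.5434°E:
W1: 267.5629 km
W2: 231.7104 km
W3: 22.6805 km
W4: 142.5684 km
W5: 205.8571 km
W6: 273.2757 km
W7: 257.1465 km
W8: 133.1790 km
W9: 77.4456 km
W10: 210.3298 km
W11: 105.9523 km
W12: 167.8123 km
Threshold 16 km: none within range.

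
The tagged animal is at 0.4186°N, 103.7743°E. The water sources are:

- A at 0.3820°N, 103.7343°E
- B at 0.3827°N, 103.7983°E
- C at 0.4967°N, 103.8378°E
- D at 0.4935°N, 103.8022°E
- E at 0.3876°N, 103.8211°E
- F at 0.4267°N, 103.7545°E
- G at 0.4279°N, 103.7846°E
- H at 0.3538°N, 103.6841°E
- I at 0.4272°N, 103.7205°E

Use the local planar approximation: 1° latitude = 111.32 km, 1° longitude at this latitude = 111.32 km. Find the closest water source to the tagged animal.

G

Distances from 0.4186°N, 103.7743°E:
A: √((-0.0366·111.32)² + (-0.0400·111.32)²) = √(16.600018 + 19.827428) = 6.0355 km
B: √((-0.0359·111.32)² + (0.0240·111.32)²) = √(15.971117 + 7.137874) = 4.8072 km
C: √((0.0781·111.32)² + (0.0635·111.32)²) = √(75.587236 + 49.968216) = 11.2052 km
D: √((0.0749·111.32)² + (0.0279·111.32)²) = √(69.520043 + 9.646168) = 8.8975 km
E: √((-0.0310·111.32)² + (0.0468·111.32)²) = √(11.908849 + 27.141766) = 6.2490 km
F: √((0.0081·111.32)² + (-0.0198·111.32)²) = √(0.813048 + 4.858216) = 2.3814 km
G: √((0.0093·111.32)² + (0.0103·111.32)²) = √(1.071796 + 1.314682) = 1.5448 km
H: √((-0.0648·111.32)² + (-0.0902·111.32)²) = √(52.035102 + 100.822966) = 12.3636 km
I: √((0.0086·111.32)² + (-0.0538·111.32)²) = √(0.916523 + 35.868313) = 6.0651 km
Minimum: G at 1.5448 km.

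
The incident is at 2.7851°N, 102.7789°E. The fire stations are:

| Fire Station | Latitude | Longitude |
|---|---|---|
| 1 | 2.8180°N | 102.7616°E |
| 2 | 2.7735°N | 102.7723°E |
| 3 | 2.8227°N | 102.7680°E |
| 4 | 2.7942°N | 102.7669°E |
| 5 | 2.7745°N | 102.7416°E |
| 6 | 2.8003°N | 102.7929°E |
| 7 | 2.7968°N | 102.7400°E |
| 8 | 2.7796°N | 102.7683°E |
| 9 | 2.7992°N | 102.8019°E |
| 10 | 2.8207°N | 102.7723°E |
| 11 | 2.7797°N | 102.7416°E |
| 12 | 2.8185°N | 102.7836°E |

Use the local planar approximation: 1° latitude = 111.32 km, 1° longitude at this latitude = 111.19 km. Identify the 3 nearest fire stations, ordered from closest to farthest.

8, 2, 4

Distances from 2.7851°N, 102.7789°E:
1: 4.1369 km
2: 1.4853 km
3: 4.3576 km
4: 1.6753 km
5: 4.3120 km
6: 2.2992 km
7: 4.5171 km
8: 1.3282 km
9: 3.0006 km
10: 4.0304 km
11: 4.1907 km
12: 3.7546 km
Sorted: 8 (1.3282 km) < 2 (1.4853 km) < 4 (1.6753 km) < 6 (2.2992 km) < 9 (3.0006 km) < …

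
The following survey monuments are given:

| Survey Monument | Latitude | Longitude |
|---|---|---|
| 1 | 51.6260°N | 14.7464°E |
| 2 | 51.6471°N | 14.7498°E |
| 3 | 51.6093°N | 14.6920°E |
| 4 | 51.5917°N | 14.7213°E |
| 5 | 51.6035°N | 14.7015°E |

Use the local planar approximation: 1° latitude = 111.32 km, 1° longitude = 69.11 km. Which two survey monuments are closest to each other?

Pairwise distances:
1–2: √((0.0211·111.32)² + (0.0034·69.11)²) = √(5.517106 + 0.055213) = 2.3606 km
1–3: √((-0.0167·111.32)² + (-0.0544·69.11)²) = √(3.456045 + 14.134472) = 4.1941 km
1–4: √((-0.0343·111.32)² + (-0.0251·69.11)²) = √(14.579232 + 3.009049) = 4.1938 km
1–5: √((-0.0225·111.32)² + (-0.0449·69.11)²) = √(6.273522 + 9.628851) = 3.9878 km
2–3: √((-0.0378·111.32)² + (-0.0578·69.11)²) = √(17.706389 + 15.956494) = 5.8020 km
2–4: √((-0.0554·111.32)² + (-0.0285·69.11)²) = √(38.033468 + 3.879462) = 6.4740 km
2–5: √((-0.0436·111.32)² + (-0.0483·69.11)²) = √(23.556967 + 11.142331) = 5.8906 km
3–4: √((-0.0176·111.32)² + (0.0293·69.11)²) = √(3.838590 + 4.100313) = 2.8176 km
3–5: √((-0.0058·111.32)² + (0.0095·69.11)²) = √(0.416872 + 0.431051) = 0.9208 km
4–5: √((0.0118·111.32)² + (-0.0198·69.11)²) = √(1.725482 + 1.872458) = 1.8968 km
Closest pair: 3–5 at 0.9208 km.

3 and 5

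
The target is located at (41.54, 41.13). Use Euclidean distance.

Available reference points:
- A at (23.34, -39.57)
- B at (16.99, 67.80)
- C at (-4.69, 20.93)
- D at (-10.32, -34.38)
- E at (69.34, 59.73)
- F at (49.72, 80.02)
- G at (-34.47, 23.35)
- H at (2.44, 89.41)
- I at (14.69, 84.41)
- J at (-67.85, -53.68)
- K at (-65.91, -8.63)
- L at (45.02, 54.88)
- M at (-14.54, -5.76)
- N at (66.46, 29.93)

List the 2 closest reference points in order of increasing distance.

L, N

Distances from (41.54, 41.13):
A: √((-18.20)² + (-80.70)²) = √(331.2400 + 6512.4900) = 82.73
B: √((-24.55)² + (26.67)²) = √(602.7025 + 711.2889) = 36.25
C: √((-46.23)² + (-20.20)²) = √(2137.2129 + 408.0400) = 50.45
D: √((-51.86)² + (-75.51)²) = √(2689.4596 + 5701.7601) = 91.60
E: √((27.80)² + (18.60)²) = √(772.8400 + 345.9600) = 33.45
F: √((8.18)² + (38.89)²) = √(66.9124 + 1512.4321) = 39.74
G: √((-76.01)² + (-17.78)²) = √(5777.5201 + 316.1284) = 78.06
H: √((-39.10)² + (48.28)²) = √(1528.8100 + 2330.9584) = 62.13
I: √((-26.85)² + (43.28)²) = √(720.9225 + 1873.1584) = 50.93
J: √((-109.39)² + (-94.81)²) = √(11966.1721 + 8988.9361) = 144.76
K: √((-107.45)² + (-49.76)²) = √(11545.5025 + 2476.0576) = 118.41
L: √((3.48)² + (13.75)²) = √(12.1104 + 189.0625) = 14.18
M: √((-56.08)² + (-46.89)²) = √(3144.9664 + 2198.6721) = 73.10
N: √((24.92)² + (-11.20)²) = √(621.0064 + 125.4400) = 27.32
Sorted: L (14.18) < N (27.32) < E (33.45) < B (36.25) < …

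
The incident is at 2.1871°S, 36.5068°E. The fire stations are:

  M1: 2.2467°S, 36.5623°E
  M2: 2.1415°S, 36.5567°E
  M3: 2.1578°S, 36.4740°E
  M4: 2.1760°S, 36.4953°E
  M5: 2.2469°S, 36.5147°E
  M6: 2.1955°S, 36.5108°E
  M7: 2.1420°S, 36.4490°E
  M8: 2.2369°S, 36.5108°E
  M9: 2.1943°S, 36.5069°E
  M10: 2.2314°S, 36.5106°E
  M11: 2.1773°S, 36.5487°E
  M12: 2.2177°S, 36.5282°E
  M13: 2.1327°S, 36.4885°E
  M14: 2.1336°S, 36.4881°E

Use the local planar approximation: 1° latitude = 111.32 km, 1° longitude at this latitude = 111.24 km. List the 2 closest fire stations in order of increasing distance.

M9, M6

Distances from 2.1871°S, 36.5068°E:
M1: 9.0628 km
M2: 7.5220 km
M3: 4.8940 km
M4: 1.7786 km
M5: 6.7147 km
M6: 1.0356 km
M7: 8.1576 km
M8: 5.5616 km
M9: 0.8016 km
M10: 4.9496 km
M11: 4.7869 km
M12: 4.1558 km
M13: 6.3888 km
M14: 6.3085 km
Sorted: M9 (0.8016 km) < M6 (1.0356 km) < M4 (1.7786 km) < M12 (4.1558 km) < …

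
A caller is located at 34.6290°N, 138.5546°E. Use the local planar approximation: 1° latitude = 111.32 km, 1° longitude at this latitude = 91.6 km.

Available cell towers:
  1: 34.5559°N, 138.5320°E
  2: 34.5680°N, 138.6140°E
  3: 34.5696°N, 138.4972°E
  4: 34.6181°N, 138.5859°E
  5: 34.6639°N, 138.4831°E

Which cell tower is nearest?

Distances from 34.6290°N, 138.5546°E:
1: 8.3967 km
2: 8.7015 km
3: 8.4480 km
4: 3.1133 km
5: 7.6150 km
Minimum: 4 at 3.1133 km.

4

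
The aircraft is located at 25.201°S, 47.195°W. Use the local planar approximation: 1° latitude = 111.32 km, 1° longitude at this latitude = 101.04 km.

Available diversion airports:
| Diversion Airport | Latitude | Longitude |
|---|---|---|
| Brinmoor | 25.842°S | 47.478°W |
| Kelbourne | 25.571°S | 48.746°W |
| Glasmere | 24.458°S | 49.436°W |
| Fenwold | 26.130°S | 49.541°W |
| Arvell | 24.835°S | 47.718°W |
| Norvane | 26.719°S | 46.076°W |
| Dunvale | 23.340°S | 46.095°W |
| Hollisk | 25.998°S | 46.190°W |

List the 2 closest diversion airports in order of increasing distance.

Distances from 25.201°S, 47.195°W:
Brinmoor: √((-0.641·111.32)² + (-0.283·101.04)²) = √(5091.69586 + 817.63514) = 76.872 km
Kelbourne: √((-0.370·111.32)² + (-1.551·101.04)²) = √(1696.48429 + 24558.97691) = 162.035 km
Glasmere: √((0.743·111.32)² + (-2.241·101.04)²) = √(6841.06982 + 51270.83473) = 241.064 km
Fenwold: √((-0.929·111.32)² + (-2.346·101.04)²) = √(10694.92697 + 56187.88575) = 258.617 km
Arvell: √((0.366·111.32)² + (-0.523·101.04)²) = √(1660.00183 + 2792.47988) = 66.727 km
Norvane: √((-1.518·111.32)² + (1.119·101.04)²) = √(28555.51114 + 12783.41383) = 203.320 km
Dunvale: √((1.861·111.32)² + (1.100·101.04)²) = √(42917.96701 + 12352.98874) = 235.098 km
Hollisk: √((-0.797·111.32)² + (1.005·101.04)²) = √(7871.60038 + 10311.42764) = 134.844 km
Sorted: Arvell (66.727 km) < Brinmoor (76.872 km) < Hollisk (134.844 km) < Kelbourne (162.035 km) < …

Arvell, Brinmoor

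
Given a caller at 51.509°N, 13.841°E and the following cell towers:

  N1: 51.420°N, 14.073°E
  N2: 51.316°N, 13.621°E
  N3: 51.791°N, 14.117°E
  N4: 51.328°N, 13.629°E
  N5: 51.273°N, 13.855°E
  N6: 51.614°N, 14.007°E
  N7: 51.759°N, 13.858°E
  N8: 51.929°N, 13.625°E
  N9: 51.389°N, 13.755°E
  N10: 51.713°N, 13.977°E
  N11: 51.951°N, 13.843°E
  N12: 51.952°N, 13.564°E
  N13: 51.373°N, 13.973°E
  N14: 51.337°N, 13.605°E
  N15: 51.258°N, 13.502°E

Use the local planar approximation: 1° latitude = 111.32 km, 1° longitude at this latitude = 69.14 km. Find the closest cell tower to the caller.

Distances from 51.509°N, 13.841°E:
N1: √((-0.089·111.32)² + (0.232·69.14)²) = √(98.15816 + 257.29700) = 18.854 km
N2: √((-0.193·111.32)² + (-0.220·69.14)²) = √(461.59491 + 231.36844) = 26.324 km
N3: √((0.282·111.32)² + (0.276·69.14)²) = √(985.47273 + 364.14715) = 36.737 km
N4: √((-0.181·111.32)² + (-0.212·69.14)²) = √(405.97898 + 214.84758) = 24.916 km
N5: √((-0.236·111.32)² + (0.014·69.14)²) = √(690.19276 + 0.93695) = 26.289 km
N6: √((0.105·111.32)² + (0.166·69.14)²) = √(136.62337 + 131.72704) = 16.381 km
N7: √((0.250·111.32)² + (0.017·69.14)²) = √(774.50890 + 1.38152) = 27.855 km
N8: √((0.420·111.32)² + (-0.216·69.14)²) = √(2185.97392 + 223.03152) = 49.082 km
N9: √((-0.120·111.32)² + (-0.086·69.14)²) = √(178.44685 + 35.35539) = 14.622 km
N10: √((0.204·111.32)² + (0.136·69.14)²) = √(515.71140 + 88.41716) = 24.579 km
N11: √((0.442·111.32)² + (0.002·69.14)²) = √(2420.97851 + 0.01912) = 49.204 km
N12: √((0.443·111.32)² + (-0.277·69.14)²) = √(2431.94555 + 366.79068) = 52.903 km
N13: √((-0.136·111.32)² + (0.132·69.14)²) = √(229.20507 + 83.29264) = 17.678 km
N14: √((-0.172·111.32)² + (-0.236·69.14)²) = √(366.60914 + 266.24579) = 25.157 km
N15: √((-0.251·111.32)² + (-0.339·69.14)²) = √(780.71736 + 549.36141) = 36.470 km
Minimum: N9 at 14.622 km.

N9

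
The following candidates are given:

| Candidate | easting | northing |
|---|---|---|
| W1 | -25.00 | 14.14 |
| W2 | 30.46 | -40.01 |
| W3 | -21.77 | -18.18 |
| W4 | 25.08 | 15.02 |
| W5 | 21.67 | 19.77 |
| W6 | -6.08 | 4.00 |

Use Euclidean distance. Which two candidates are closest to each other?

W4 and W5

Pairwise distances:
W1–W2: 77.51
W1–W3: 32.48
W1–W4: 50.09
W1–W5: 47.01
W1–W6: 21.47
W2–W3: 56.61
W2–W4: 55.29
W2–W5: 60.42
W2–W6: 57.20
W3–W4: 57.42
W3–W5: 57.68
W3–W6: 27.17
W4–W5: 5.85
W4–W6: 33.05
W5–W6: 31.92
Closest pair: W4–W5 at 5.85.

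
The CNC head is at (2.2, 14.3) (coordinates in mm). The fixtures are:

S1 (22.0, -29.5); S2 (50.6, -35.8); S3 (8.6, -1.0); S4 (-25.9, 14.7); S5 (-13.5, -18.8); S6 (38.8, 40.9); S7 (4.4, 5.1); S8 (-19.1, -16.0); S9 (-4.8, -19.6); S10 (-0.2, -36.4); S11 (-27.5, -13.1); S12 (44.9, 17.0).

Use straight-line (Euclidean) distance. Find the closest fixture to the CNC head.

S7

Distances from (2.2, 14.3):
S1: 48.1 mm
S2: 69.7 mm
S3: 16.6 mm
S4: 28.1 mm
S5: 36.6 mm
S6: 45.2 mm
S7: 9.5 mm
S8: 37.0 mm
S9: 34.6 mm
S10: 50.8 mm
S11: 40.4 mm
S12: 42.8 mm
Minimum: S7 at 9.5 mm.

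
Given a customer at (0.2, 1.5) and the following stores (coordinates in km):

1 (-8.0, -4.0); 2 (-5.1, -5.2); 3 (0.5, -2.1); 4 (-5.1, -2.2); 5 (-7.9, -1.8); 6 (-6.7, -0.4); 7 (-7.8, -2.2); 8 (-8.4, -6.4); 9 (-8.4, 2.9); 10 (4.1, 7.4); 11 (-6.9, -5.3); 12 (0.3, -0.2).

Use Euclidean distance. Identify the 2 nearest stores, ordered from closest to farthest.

12, 3

Distances from (0.2, 1.5):
1: 9.87 km
2: 8.54 km
3: 3.61 km
4: 6.46 km
5: 8.75 km
6: 7.16 km
7: 8.81 km
8: 11.68 km
9: 8.71 km
10: 7.07 km
11: 9.83 km
12: 1.70 km
Sorted: 12 (1.70 km) < 3 (3.61 km) < 4 (6.46 km) < 10 (7.07 km) < …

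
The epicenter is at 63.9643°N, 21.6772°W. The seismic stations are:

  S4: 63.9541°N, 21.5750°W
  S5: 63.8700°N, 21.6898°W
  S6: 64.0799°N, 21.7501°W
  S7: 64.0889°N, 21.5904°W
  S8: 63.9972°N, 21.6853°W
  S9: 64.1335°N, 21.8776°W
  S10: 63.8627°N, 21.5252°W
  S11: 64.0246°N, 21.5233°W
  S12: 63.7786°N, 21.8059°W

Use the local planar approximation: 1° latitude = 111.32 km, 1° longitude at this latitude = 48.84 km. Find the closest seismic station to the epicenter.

S8

Distances from 63.9643°N, 21.6772°W:
S4: √((-0.0102·111.32)² + (0.1022·48.84)²) = √(1.289278 + 24.914553) = 5.1190 km
S5: √((-0.0943·111.32)² + (-0.0126·48.84)²) = √(110.197002 + 0.378697) = 10.5155 km
S6: √((0.1156·111.32)² + (-0.0729·48.84)²) = √(165.600660 + 12.676705) = 13.3521 km
S7: √((0.1246·111.32)² + (0.0868·48.84)²) = √(192.389994 + 17.971766) = 14.5039 km
S8: √((0.0329·111.32)² + (-0.0081·48.84)²) = √(13.413379 + 0.156503) = 3.6837 km
S9: √((0.1692·111.32)² + (-0.2004·48.84)²) = √(354.770184 + 95.795861) = 21.2265 km
S10: √((-0.1016·111.32)² + (0.1520·48.84)²) = √(127.918633 + 55.111025) = 13.5288 km
S11: √((0.0603·111.32)² + (0.1539·48.84)²) = √(45.058945 + 56.497411) = 10.0775 km
S12: √((-0.1857·111.32)² + (-0.1287·48.84)²) = √(427.336711 + 39.510125) = 21.6066 km
Minimum: S8 at 3.6837 km.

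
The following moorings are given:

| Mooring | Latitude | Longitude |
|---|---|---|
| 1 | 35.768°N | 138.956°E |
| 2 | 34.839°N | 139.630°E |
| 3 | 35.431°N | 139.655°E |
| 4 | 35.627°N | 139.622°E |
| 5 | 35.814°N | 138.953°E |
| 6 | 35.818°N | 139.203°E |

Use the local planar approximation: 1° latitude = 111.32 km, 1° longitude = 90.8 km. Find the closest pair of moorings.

1 and 5

Pairwise distances:
1–2: 120.168 km
1–3: 73.727 km
1–4: 62.477 km
1–5: 5.128 km
1–6: 23.108 km
2–3: 65.941 km
2–4: 87.723 km
2–5: 124.736 km
2–6: 115.674 km
3–4: 22.024 km
3–5: 76.686 km
3–6: 59.501 km
4–5: 64.213 km
4–6: 43.583 km
5–6: 22.704 km
Closest pair: 1–5 at 5.128 km.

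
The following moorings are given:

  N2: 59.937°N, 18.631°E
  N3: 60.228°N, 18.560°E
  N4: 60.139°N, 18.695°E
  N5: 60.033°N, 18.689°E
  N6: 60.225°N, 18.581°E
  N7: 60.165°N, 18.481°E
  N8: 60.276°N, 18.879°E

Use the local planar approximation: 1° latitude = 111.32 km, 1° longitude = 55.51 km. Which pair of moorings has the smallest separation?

N3 and N6

Pairwise distances:
N2–N3: √((0.291·111.32)² + (-0.071·55.51)²) = √(1049.37901 + 15.53314) = 32.633 km
N2–N4: √((0.202·111.32)² + (0.064·55.51)²) = √(505.64898 + 12.62125) = 22.766 km
N2–N5: √((0.096·111.32)² + (0.058·55.51)²) = √(114.20598 + 10.36570) = 11.161 km
N2–N6: √((0.288·111.32)² + (-0.050·55.51)²) = √(1027.85386 + 7.70340) = 32.180 km
N2–N7: √((0.228·111.32)² + (-0.150·55.51)²) = √(644.19313 + 69.33060) = 26.712 km
N2–N8: √((0.339·111.32)² + (0.248·55.51)²) = √(1424.11740 + 189.51597) = 40.170 km
N3–N4: √((-0.089·111.32)² + (0.135·55.51)²) = √(98.15816 + 56.15779) = 12.422 km
N3–N5: √((-0.195·111.32)² + (0.129·55.51)²) = √(471.21121 + 51.27691) = 22.858 km
N3–N6: √((-0.003·111.32)² + (0.021·55.51)²) = √(0.11153 + 1.35888) = 1.213 km
N3–N7: √((-0.063·111.32)² + (-0.079·55.51)²) = √(49.18441 + 19.23077) = 8.271 km
N3–N8: √((0.048·111.32)² + (0.319·55.51)²) = √(28.55150 + 313.56229) = 18.496 km
N4–N5: √((-0.106·111.32)² + (-0.006·55.51)²) = √(139.23811 + 0.11093) = 11.805 km
N4–N6: √((0.086·111.32)² + (-0.114·55.51)²) = √(91.65229 + 40.04536) = 11.476 km
N4–N7: √((0.026·111.32)² + (-0.214·55.51)²) = √(8.37709 + 141.11397) = 12.227 km
N4–N8: √((0.137·111.32)² + (0.184·55.51)²) = √(232.58812 + 104.32253) = 18.355 km
N5–N6: √((0.192·111.32)² + (-0.108·55.51)²) = √(456.82394 + 35.94098) = 22.198 km
N5–N7: √((0.132·111.32)² + (-0.208·55.51)²) = √(215.92069 + 133.31196) = 18.688 km
N5–N8: √((0.243·111.32)² + (0.190·55.51)²) = √(731.74362 + 111.23710) = 29.034 km
N6–N7: √((-0.060·111.32)² + (-0.100·55.51)²) = √(44.61171 + 30.81360) = 8.685 km
N6–N8: √((0.051·111.32)² + (0.298·55.51)²) = √(32.23196 + 273.63710) = 17.489 km
N7–N8: √((0.111·111.32)² + (0.398·55.51)²) = √(152.68359 + 488.09977) = 25.314 km
Closest pair: N3–N6 at 1.213 km.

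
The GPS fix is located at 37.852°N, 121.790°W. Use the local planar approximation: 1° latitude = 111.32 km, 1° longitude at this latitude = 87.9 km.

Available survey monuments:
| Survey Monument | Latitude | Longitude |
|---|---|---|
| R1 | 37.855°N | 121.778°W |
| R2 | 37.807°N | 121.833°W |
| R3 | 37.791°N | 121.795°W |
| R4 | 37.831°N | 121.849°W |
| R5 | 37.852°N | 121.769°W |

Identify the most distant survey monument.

R3

Distances from 37.852°N, 121.790°W:
R1: 1.106 km
R2: 6.275 km
R3: 6.805 km
R4: 5.689 km
R5: 1.846 km
Maximum: R3 at 6.805 km.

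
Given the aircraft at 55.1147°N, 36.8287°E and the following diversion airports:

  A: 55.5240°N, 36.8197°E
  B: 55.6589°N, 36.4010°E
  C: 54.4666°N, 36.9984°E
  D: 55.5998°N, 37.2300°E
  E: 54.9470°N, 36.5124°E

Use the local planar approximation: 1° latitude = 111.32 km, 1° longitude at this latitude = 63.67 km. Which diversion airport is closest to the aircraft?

Distances from 55.1147°N, 36.8287°E:
A: √((0.4093·111.32)² + (-0.0090·63.67)²) = √(2076.012120 + 0.328363) = 45.5669 km
B: √((0.5442·111.32)² + (-0.4277·63.67)²) = √(3669.978079 + 741.563252) = 66.4194 km
C: √((-0.6481·111.32)² + (0.1697·63.67)²) = √(5205.116308 + 116.743681) = 72.9511 km
D: √((0.4851·111.32)² + (0.4013·63.67)²) = √(2916.143858 + 652.841899) = 59.7410 km
E: √((-0.1677·111.32)² + (-0.3163·63.67)²) = √(348.507814 + 405.572111) = 27.4605 km
Minimum: E at 27.4605 km.

E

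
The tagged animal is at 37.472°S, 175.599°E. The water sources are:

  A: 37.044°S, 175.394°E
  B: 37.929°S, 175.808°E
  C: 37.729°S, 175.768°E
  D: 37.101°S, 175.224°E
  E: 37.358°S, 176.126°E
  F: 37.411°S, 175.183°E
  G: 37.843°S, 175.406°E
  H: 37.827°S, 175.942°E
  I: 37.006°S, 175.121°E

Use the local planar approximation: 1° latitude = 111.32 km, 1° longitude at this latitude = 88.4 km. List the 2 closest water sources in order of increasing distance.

Distances from 37.472°S, 175.599°E:
A: 50.975 km
B: 54.124 km
C: 32.275 km
D: 52.958 km
E: 48.284 km
F: 37.396 km
G: 44.685 km
H: 49.811 km
I: 66.907 km
Sorted: C (32.275 km) < F (37.396 km) < G (44.685 km) < E (48.284 km) < …

C, F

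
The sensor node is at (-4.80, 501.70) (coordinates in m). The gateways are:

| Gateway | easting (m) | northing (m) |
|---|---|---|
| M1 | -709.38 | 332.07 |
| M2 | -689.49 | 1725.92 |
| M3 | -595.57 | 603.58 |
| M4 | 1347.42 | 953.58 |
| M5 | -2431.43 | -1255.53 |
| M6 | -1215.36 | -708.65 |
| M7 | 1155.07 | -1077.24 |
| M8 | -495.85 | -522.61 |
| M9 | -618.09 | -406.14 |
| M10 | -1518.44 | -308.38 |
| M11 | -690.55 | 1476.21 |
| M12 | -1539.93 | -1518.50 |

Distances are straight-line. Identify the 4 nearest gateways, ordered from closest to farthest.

Distances from (-4.80, 501.70):
M1: √((-704.58)² + (-169.63)²) = √(496432.9764 + 28774.3369) = 724.71 m
M2: √((-684.69)² + (1224.22)²) = √(468800.3961 + 1498714.6084) = 1402.68 m
M3: √((-590.77)² + (101.88)²) = √(349009.1929 + 10379.5344) = 599.49 m
M4: √((1352.22)² + (451.88)²) = √(1828498.9284 + 204195.5344) = 1425.73 m
M5: √((-2426.63)² + (-1757.23)²) = √(5888533.1569 + 3087857.2729) = 2996.06 m
M6: √((-1210.56)² + (-1210.35)²) = √(1465455.5136 + 1464947.1225) = 1711.84 m
M7: √((1159.87)² + (-1578.94)²) = √(1345298.4169 + 2493051.5236) = 1959.17 m
M8: √((-491.05)² + (-1024.31)²) = √(241130.1025 + 1049210.9761) = 1135.93 m
M9: √((-613.29)² + (-907.84)²) = √(376124.6241 + 824173.4656) = 1095.58 m
M10: √((-1513.64)² + (-810.08)²) = √(2291106.0496 + 656229.6064) = 1716.78 m
M11: √((-685.75)² + (974.51)²) = √(470253.0625 + 949669.7401) = 1191.61 m
M12: √((-1535.13)² + (-2020.20)²) = √(2356624.1169 + 4081208.0400) = 2537.29 m
Sorted: M3 (599.49 m) < M1 (724.71 m) < M9 (1095.58 m) < M8 (1135.93 m) < M11 (1191.61 m) < M2 (1402.68 m) < …

M3, M1, M9, M8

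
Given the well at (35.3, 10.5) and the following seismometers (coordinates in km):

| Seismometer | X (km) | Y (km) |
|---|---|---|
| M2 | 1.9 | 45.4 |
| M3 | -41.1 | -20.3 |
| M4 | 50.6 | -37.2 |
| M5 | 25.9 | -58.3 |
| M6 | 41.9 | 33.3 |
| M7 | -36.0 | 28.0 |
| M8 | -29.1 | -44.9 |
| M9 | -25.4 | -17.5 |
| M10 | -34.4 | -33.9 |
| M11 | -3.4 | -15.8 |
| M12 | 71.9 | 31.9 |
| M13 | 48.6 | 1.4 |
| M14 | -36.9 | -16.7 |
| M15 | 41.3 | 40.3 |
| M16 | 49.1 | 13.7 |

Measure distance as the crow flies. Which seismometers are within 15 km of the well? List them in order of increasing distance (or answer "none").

M16

Distances from (35.3, 10.5):
M2: 48.3 km
M3: 82.4 km
M4: 50.1 km
M5: 69.4 km
M6: 23.7 km
M7: 73.4 km
M8: 85.0 km
M9: 66.8 km
M10: 82.6 km
M11: 46.8 km
M12: 42.4 km
M13: 16.1 km
M14: 77.2 km
M15: 30.4 km
M16: 14.2 km
Threshold 15 km: M16 (14.2 km) is within range.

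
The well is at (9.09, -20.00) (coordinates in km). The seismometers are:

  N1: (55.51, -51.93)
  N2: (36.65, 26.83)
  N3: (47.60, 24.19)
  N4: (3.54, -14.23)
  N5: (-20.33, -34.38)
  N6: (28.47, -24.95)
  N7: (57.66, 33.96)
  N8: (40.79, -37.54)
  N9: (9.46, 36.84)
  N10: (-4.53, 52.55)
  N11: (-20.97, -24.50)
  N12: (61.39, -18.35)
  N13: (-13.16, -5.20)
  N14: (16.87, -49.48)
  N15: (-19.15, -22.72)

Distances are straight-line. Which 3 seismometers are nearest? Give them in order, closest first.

Distances from (9.09, -20.00):
N1: √((46.42)² + (-31.93)²) = √(2154.8164 + 1019.5249) = 56.34 km
N2: √((27.56)² + (46.83)²) = √(759.5536 + 2193.0489) = 54.34 km
N3: √((38.51)² + (44.19)²) = √(1483.0201 + 1952.7561) = 58.62 km
N4: √((-5.55)² + (5.77)²) = √(30.8025 + 33.2929) = 8.01 km
N5: √((-29.42)² + (-14.38)²) = √(865.5364 + 206.7844) = 32.75 km
N6: √((19.38)² + (-4.95)²) = √(375.5844 + 24.5025) = 20.00 km
N7: √((48.57)² + (53.96)²) = √(2359.0449 + 2911.6816) = 72.60 km
N8: √((31.70)² + (-17.54)²) = √(1004.8900 + 307.6516) = 36.23 km
N9: √((0.37)² + (56.84)²) = √(0.1369 + 3230.7856) = 56.84 km
N10: √((-13.62)² + (72.55)²) = √(185.5044 + 5263.5025) = 73.82 km
N11: √((-30.06)² + (-4.50)²) = √(903.6036 + 20.2500) = 30.39 km
N12: √((52.30)² + (1.65)²) = √(2735.2900 + 2.7225) = 52.33 km
N13: √((-22.25)² + (14.80)²) = √(495.0625 + 219.0400) = 26.72 km
N14: √((7.78)² + (-29.48)²) = √(60.5284 + 869.0704) = 30.49 km
N15: √((-28.24)² + (-2.72)²) = √(797.4976 + 7.3984) = 28.37 km
Sorted: N4 (8.01 km) < N6 (20.00 km) < N13 (26.72 km) < N15 (28.37 km) < N11 (30.39 km) < …

N4, N6, N13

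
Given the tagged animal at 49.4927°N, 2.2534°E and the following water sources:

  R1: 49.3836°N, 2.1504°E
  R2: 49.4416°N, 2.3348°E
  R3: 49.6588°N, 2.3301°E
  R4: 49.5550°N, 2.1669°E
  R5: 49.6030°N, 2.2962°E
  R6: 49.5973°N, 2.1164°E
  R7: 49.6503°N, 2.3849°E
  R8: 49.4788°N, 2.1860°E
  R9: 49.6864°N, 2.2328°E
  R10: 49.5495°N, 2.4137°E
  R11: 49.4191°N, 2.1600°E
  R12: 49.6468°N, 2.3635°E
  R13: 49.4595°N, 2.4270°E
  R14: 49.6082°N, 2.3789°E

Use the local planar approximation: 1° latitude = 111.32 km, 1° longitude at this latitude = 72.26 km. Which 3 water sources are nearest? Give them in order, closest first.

R8, R2, R4

Distances from 49.4927°N, 2.2534°E:
R1: √((-0.1091·111.32)² + (-0.1030·72.26)²) = √(147.501316 + 55.394974) = 14.2442 km
R2: √((-0.0511·111.32)² + (0.0814·72.26)²) = √(32.358486 + 34.597500) = 8.1827 km
R3: √((0.1661·111.32)² + (0.0767·72.26)²) = √(341.889419 + 30.717555) = 19.3030 km
R4: √((0.0623·111.32)² + (-0.0865·72.26)²) = √(48.097498 + 39.068625) = 9.3363 km
R5: √((0.1103·111.32)² + (0.0428·72.26)²) = √(150.763920 + 9.564966) = 12.6621 km
R6: √((0.1046·111.32)² + (-0.1370·72.26)²) = √(135.584413 + 98.002476) = 15.2835 km
R7: √((0.1576·111.32)² + (0.1315·72.26)²) = √(307.793059 + 90.291615) = 19.9521 km
R8: √((-0.0139·111.32)² + (-0.0674·72.26)²) = √(2.394286 + 23.720056) = 5.1102 km
R9: √((0.1937·111.32)² + (-0.0206·72.26)²) = √(464.949341 + 2.215799) = 21.6140 km
R10: √((0.0568·111.32)² + (0.1603·72.26)²) = √(39.980025 + 134.172329) = 13.1967 km
R11: √((-0.0736·111.32)² + (-0.0934·72.26)²) = √(67.127740 + 45.550135) = 10.6150 km
R12: √((0.1541·111.32)² + (0.1101·72.26)²) = √(294.273851 + 63.295167) = 18.9095 km
R13: √((-0.0332·111.32)² + (0.1736·72.26)²) = √(13.659115 + 157.360366) = 13.0774 km
R14: √((0.1155·111.32)² + (0.1255·72.26)²) = √(165.314278 + 82.240050) = 15.7339 km
Sorted: R8 (5.1102 km) < R2 (8.1827 km) < R4 (9.3363 km) < R11 (10.6150 km) < R5 (12.6621 km) < …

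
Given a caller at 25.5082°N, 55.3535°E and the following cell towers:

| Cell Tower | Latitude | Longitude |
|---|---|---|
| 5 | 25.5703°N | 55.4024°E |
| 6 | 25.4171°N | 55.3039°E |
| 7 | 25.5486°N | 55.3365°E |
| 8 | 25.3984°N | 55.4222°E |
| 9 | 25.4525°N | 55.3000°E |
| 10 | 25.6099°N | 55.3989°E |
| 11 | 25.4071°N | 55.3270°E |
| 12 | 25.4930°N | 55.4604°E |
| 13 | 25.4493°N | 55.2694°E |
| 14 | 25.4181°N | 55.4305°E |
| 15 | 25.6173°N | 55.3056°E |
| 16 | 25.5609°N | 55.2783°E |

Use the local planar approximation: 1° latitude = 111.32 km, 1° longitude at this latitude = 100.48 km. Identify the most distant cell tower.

Distances from 25.5082°N, 55.3535°E:
5: 8.4812 km
6: 11.2997 km
7: 4.8108 km
8: 14.0375 km
9: 8.2064 km
10: 12.2058 km
11: 11.5652 km
12: 10.8738 km
13: 10.6958 km
14: 12.6673 km
15: 13.0639 km
16: 9.5661 km
Maximum: 8 at 14.0375 km.

8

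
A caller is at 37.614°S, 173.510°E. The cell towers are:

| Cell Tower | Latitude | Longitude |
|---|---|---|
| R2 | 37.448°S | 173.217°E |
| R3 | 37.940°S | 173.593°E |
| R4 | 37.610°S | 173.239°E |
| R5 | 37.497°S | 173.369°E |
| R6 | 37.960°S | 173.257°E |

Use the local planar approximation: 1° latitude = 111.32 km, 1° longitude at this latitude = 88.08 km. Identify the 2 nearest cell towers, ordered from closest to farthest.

Distances from 37.614°S, 173.510°E:
R2: 31.741 km
R3: 37.019 km
R4: 23.874 km
R5: 17.997 km
R6: 44.499 km
Sorted: R5 (17.997 km) < R4 (23.874 km) < R2 (31.741 km) < R3 (37.019 km) < …

R5, R4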